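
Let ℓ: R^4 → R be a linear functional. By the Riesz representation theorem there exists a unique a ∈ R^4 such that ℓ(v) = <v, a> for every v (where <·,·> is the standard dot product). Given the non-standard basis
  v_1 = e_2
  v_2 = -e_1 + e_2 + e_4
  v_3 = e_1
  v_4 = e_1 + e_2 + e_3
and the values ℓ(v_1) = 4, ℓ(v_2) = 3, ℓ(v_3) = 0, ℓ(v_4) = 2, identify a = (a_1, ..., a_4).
a = (0, 4, -2, -1)

Write a = (a_1, ..., a_4) in the standard basis. For each basis vector v_i, ℓ(v_i) = <v_i, a> is a linear equation in the a_j's. Collect the n equations into a matrix system V a = ℓ, where row i of V is v_i (expressed in the standard basis). Since V is invertible (lower-triangular with 1s on the diagonal, up to permutation), solve by back-substitution:
  V =
[[0, 1, 0, 0],
 [-1, 1, 0, 1],
 [1, 0, 0, 0],
 [1, 1, 1, 0]]
  V a = (4, 3, 0, 2)
Solving gives a = (0, 4, -2, -1).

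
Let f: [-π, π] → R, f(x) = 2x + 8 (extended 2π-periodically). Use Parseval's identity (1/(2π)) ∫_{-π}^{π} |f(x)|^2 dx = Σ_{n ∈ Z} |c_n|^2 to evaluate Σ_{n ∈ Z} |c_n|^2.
Σ |c_n|^2 = 4π^2/3 + 64

Expand and integrate term by term over [-π, π]:
  ∫ (2x)^2 dx = 4·(2π^3/3); ∫ 2·2·(8)·x dx = 0 (odd integrand); ∫ 8^2 dx = 64·2π.
So (1/(2π)) ∫_{-π}^{π} (2x + 8)^2 dx = 4π^2/3 + 64 = 4π^2/3 + 64.
Parseval ⇒ Σ |c_n|^2 = 4π^2/3 + 64.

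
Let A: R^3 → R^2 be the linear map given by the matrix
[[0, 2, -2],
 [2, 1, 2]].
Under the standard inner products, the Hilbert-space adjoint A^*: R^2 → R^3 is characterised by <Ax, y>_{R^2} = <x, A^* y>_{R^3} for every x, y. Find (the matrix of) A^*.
A^* = A^T =
[[0, 2],
 [2, 1],
 [-2, 2]]

For real matrices with standard dot products, the defining identity <Ax, y> = <x, A^* y> gives (Ax)^T y = x^T (A^*) y, i.e. x^T A^T y = x^T (A^*) y. Since this holds for all x, y, we must have A^* = A^T. Therefore
A^* =
[[0, 2],
 [2, 1],
 [-2, 2]].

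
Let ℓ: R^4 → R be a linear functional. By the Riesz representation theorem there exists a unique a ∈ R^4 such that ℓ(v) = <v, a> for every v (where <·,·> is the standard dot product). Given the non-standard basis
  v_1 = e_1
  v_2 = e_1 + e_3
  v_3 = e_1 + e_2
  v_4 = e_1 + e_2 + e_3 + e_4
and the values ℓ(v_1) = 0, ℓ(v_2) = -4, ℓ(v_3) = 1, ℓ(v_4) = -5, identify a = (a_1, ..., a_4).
a = (0, 1, -4, -2)

Write a = (a_1, ..., a_4) in the standard basis. For each basis vector v_i, ℓ(v_i) = <v_i, a> is a linear equation in the a_j's. Collect the n equations into a matrix system V a = ℓ, where row i of V is v_i (expressed in the standard basis). Since V is invertible (lower-triangular with 1s on the diagonal, up to permutation), solve by back-substitution:
  V =
[[1, 0, 0, 0],
 [1, 0, 1, 0],
 [1, 1, 0, 0],
 [1, 1, 1, 1]]
  V a = (0, -4, 1, -5)
Solving gives a = (0, 1, -4, -2).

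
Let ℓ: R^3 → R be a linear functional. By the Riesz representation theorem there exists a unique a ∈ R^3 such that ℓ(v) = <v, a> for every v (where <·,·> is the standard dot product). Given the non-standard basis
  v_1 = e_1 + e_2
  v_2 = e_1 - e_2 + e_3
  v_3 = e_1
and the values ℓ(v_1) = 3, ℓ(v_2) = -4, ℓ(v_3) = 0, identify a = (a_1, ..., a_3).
a = (0, 3, -1)

Write a = (a_1, ..., a_3) in the standard basis. For each basis vector v_i, ℓ(v_i) = <v_i, a> is a linear equation in the a_j's. Collect the n equations into a matrix system V a = ℓ, where row i of V is v_i (expressed in the standard basis). Since V is invertible (lower-triangular with 1s on the diagonal, up to permutation), solve by back-substitution:
  V =
[[1, 1, 0],
 [1, -1, 1],
 [1, 0, 0]]
  V a = (3, -4, 0)
Solving gives a = (0, 3, -1).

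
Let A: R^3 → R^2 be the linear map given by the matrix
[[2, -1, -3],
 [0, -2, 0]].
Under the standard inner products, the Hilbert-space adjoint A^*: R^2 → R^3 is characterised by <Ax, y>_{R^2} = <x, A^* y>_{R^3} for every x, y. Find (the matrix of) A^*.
A^* = A^T =
[[2, 0],
 [-1, -2],
 [-3, 0]]

For real matrices with standard dot products, the defining identity <Ax, y> = <x, A^* y> gives (Ax)^T y = x^T (A^*) y, i.e. x^T A^T y = x^T (A^*) y. Since this holds for all x, y, we must have A^* = A^T. Therefore
A^* =
[[2, 0],
 [-1, -2],
 [-3, 0]].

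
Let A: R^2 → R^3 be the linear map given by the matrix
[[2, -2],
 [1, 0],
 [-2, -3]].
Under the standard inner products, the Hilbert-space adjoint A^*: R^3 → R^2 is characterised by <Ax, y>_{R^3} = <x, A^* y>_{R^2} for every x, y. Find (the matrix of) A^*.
A^* = A^T =
[[2, 1, -2],
 [-2, 0, -3]]

For real matrices with standard dot products, the defining identity <Ax, y> = <x, A^* y> gives (Ax)^T y = x^T (A^*) y, i.e. x^T A^T y = x^T (A^*) y. Since this holds for all x, y, we must have A^* = A^T. Therefore
A^* =
[[2, 1, -2],
 [-2, 0, -3]].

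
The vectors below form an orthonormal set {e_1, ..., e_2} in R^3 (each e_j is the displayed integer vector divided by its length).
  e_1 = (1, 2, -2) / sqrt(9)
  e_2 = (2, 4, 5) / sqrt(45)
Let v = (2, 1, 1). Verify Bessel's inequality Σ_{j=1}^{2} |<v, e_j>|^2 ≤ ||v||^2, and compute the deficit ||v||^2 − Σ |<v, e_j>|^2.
Σ |<v, e_j>|^2 = 21/5; ||v||^2 = 6; deficit = 9/5

Write each e_j = u_j / sqrt(<u_j, u_j>) where u_j is the displayed integer vector. Then <v, e_j> = <v, u_j> / sqrt(<u_j, u_j>), so |<v, e_j>|^2 = <v, u_j>^2 / <u_j, u_j>.
Coefficients: <v, e_1> = 2/sqrt(9), <v, e_2> = 13/sqrt(45).
Square and sum: Σ |<v, e_j>|^2 = 21/5.
Compute ||v||^2 = v·v = 6.
Deficit = 6 − 21/5 = 9/5 ≥ 0, confirming Bessel's inequality. (The deficit equals ||v − Σ <v,e_j> e_j||^2, the squared distance from v to span{e_j}.)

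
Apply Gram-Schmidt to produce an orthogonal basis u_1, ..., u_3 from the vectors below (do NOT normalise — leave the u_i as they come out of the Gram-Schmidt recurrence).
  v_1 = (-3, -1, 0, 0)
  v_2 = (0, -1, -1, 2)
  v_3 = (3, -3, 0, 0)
Orthogonal basis:
  u_1 = (-3, -1, 0, 0)
  u_2 = (3/10, -9/10, -1, 2)
  u_3 = (60/59, -180/59, 36/59, -72/59)

Apply the Gram-Schmidt recurrence
  u_1 = v_1
  u_i = v_i − Σ_{j<i} ((v_i · u_j) / (u_j · u_j)) · u_j.

Step by step this gives:
  u_1 = (-3, -1, 0, 0)
  u_2 = (3/10, -9/10, -1, 2)
  u_3 = (60/59, -180/59, 36/59, -72/59)

Orthogonality check:
  u_2 · u_1 = 0 (should be 0)
  u_3 · u_1 = 0 (should be 0)
  u_3 · u_2 = 0 (should be 0)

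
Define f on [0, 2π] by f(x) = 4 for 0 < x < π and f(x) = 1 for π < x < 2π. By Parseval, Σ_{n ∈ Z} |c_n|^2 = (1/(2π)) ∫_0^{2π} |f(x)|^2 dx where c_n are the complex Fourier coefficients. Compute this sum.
Σ |c_n|^2 = 17/2

Parseval equates the L^2 energy of f (normalised by 1/(2π)) with the ℓ^2 sum of its Fourier coefficients: (1/(2π)) ∫_0^{2π} |f|^2 = Σ |c_n|^2.
Compute the left side: (1/(2π)) [∫_0^π 4^2 dx + ∫_π^{2π} 1^2 dx] = (1/(2π)) · (16π + 1π) = (16 + 1)/2 = 17/2.
So Σ_{n ∈ Z} |c_n|^2 = 17/2.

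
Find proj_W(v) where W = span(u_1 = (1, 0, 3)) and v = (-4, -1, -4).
proj_W(v) = (-8/5, 0, -24/5)

Set up U = [u_1 | ... | u_1] ∈ R^(3×1). The projector onto W = col(U) is P = U (U^T U)^(-1) U^T.
Compute U^T U =
  [10],
and U^T v = (-16).
Solve U^T U · c = U^T v for the coefficients: c = (-8/5). The projection is proj_W(v) = U c.
Check: (v - proj_W(v)) · u_1 = 0  (should be 0).
Result: proj_W(v) = (-8/5, 0, -24/5).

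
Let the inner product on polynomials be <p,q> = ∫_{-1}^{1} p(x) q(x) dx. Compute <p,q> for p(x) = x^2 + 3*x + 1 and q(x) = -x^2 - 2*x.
<p,q> = -76/15

Expand the product: p(x)·q(x) = -x^4 - 5*x^3 - 7*x^2 - 2*x.
∫_{-1}^{1} of each monomial x^k gives [2/(k+1) if k even, 0 if k odd]. Integrating term-by-term (or equivalently evaluating the antiderivative F(x) = -x^5/5 - 5*x^4/4 - 7*x^3/3 - x^2 at the endpoints):
  F(1) − F(−1) = -287/60 − (17/60) = -76/15.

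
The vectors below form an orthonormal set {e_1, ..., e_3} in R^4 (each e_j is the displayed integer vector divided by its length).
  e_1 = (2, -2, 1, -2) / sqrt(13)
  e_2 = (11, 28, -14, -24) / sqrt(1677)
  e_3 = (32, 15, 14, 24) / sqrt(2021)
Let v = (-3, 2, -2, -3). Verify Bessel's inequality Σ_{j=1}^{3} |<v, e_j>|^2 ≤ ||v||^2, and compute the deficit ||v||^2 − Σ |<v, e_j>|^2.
Σ |<v, e_j>|^2 = 1195/47; ||v||^2 = 26; deficit = 27/47

Write each e_j = u_j / sqrt(<u_j, u_j>) where u_j is the displayed integer vector. Then <v, e_j> = <v, u_j> / sqrt(<u_j, u_j>), so |<v, e_j>|^2 = <v, u_j>^2 / <u_j, u_j>.
Coefficients: <v, e_1> = -6/sqrt(13), <v, e_2> = 123/sqrt(1677), <v, e_3> = -166/sqrt(2021).
Square and sum: Σ |<v, e_j>|^2 = 1195/47.
Compute ||v||^2 = v·v = 26.
Deficit = 26 − 1195/47 = 27/47 ≥ 0, confirming Bessel's inequality. (The deficit equals ||v − Σ <v,e_j> e_j||^2, the squared distance from v to span{e_j}.)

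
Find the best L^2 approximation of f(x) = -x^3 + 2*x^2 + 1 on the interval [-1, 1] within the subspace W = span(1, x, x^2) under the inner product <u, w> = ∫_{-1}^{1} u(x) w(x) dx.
g(x) = 2*x^2 - 3*x/5 + 1

The best approximation g ∈ W is the orthogonal projection of f onto W. Writing g = a_0 + a_1 x + a_2 x^2, the coefficients solve the normal equations G · a = b where
  G_{ij} = <φ_i, φ_j> and b_i = <f, φ_i>, with φ_0 = 1, φ_1 = x, φ_2 = x^2.
G =
  [2, 0, 2/3]
  [0, 2/3, 0]
  [2/3, 0, 2/5],
b = (10/3, -2/5, 22/15).
Solving gives a_0 = 1, a_1 = -3/5, a_2 = 2, so
  g(x) = 2*x^2 - 3*x/5 + 1.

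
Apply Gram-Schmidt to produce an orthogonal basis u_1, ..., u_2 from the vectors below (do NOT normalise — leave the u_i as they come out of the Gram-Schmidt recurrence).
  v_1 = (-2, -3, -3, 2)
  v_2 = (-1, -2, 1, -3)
Orthogonal basis:
  u_1 = (-2, -3, -3, 2)
  u_2 = (-14/13, -55/26, 23/26, -38/13)

Apply the Gram-Schmidt recurrence
  u_1 = v_1
  u_i = v_i − Σ_{j<i} ((v_i · u_j) / (u_j · u_j)) · u_j.

Step by step this gives:
  u_1 = (-2, -3, -3, 2)
  u_2 = (-14/13, -55/26, 23/26, -38/13)

Orthogonality check:
  u_2 · u_1 = 0 (should be 0)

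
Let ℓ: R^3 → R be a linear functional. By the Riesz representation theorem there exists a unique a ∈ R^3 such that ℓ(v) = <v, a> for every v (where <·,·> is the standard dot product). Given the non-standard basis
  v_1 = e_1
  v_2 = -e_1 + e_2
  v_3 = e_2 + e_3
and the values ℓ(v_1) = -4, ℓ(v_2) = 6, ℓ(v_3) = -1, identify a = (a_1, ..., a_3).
a = (-4, 2, -3)

Write a = (a_1, ..., a_3) in the standard basis. For each basis vector v_i, ℓ(v_i) = <v_i, a> is a linear equation in the a_j's. Collect the n equations into a matrix system V a = ℓ, where row i of V is v_i (expressed in the standard basis). Since V is invertible (lower-triangular with 1s on the diagonal, up to permutation), solve by back-substitution:
  V =
[[1, 0, 0],
 [-1, 1, 0],
 [0, 1, 1]]
  V a = (-4, 6, -1)
Solving gives a = (-4, 2, -3).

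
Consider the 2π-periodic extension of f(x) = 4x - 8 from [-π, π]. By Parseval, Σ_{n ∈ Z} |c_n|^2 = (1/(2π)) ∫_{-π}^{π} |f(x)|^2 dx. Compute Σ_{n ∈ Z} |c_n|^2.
Σ |c_n|^2 = 16π^2/3 + 64

Expand and integrate term by term over [-π, π]:
  ∫ (4x)^2 dx = 16·(2π^3/3); ∫ 2·4·(-8)·x dx = 0 (odd integrand); ∫ (-8)^2 dx = 64·2π.
So (1/(2π)) ∫_{-π}^{π} (4x - 8)^2 dx = 16π^2/3 + 64 = 16π^2/3 + 64.
Parseval ⇒ Σ |c_n|^2 = 16π^2/3 + 64.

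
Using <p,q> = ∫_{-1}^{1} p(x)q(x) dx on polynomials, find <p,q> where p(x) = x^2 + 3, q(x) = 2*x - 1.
<p,q> = -20/3

Expand the product: p(x)·q(x) = 2*x^3 - x^2 + 6*x - 3.
∫_{-1}^{1} of each monomial x^k gives [2/(k+1) if k even, 0 if k odd]. Integrating term-by-term (or equivalently evaluating the antiderivative F(x) = x^4/2 - x^3/3 + 3*x^2 - 3*x at the endpoints):
  F(1) − F(−1) = 1/6 − (41/6) = -20/3.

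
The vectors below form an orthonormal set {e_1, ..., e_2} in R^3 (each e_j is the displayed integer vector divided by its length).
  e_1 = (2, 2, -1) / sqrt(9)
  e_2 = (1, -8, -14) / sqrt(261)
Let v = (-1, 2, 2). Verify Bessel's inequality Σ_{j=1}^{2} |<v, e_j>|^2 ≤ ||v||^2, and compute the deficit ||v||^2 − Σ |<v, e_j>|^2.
Σ |<v, e_j>|^2 = 225/29; ||v||^2 = 9; deficit = 36/29

Write each e_j = u_j / sqrt(<u_j, u_j>) where u_j is the displayed integer vector. Then <v, e_j> = <v, u_j> / sqrt(<u_j, u_j>), so |<v, e_j>|^2 = <v, u_j>^2 / <u_j, u_j>.
Coefficients: <v, e_1> = 0/sqrt(9), <v, e_2> = -45/sqrt(261).
Square and sum: Σ |<v, e_j>|^2 = 225/29.
Compute ||v||^2 = v·v = 9.
Deficit = 9 − 225/29 = 36/29 ≥ 0, confirming Bessel's inequality. (The deficit equals ||v − Σ <v,e_j> e_j||^2, the squared distance from v to span{e_j}.)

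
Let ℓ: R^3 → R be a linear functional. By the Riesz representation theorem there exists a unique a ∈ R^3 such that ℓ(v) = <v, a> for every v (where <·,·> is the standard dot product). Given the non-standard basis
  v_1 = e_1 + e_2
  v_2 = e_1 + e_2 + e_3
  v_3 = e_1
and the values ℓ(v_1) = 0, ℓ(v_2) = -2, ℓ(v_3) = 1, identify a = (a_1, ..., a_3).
a = (1, -1, -2)

Write a = (a_1, ..., a_3) in the standard basis. For each basis vector v_i, ℓ(v_i) = <v_i, a> is a linear equation in the a_j's. Collect the n equations into a matrix system V a = ℓ, where row i of V is v_i (expressed in the standard basis). Since V is invertible (lower-triangular with 1s on the diagonal, up to permutation), solve by back-substitution:
  V =
[[1, 1, 0],
 [1, 1, 1],
 [1, 0, 0]]
  V a = (0, -2, 1)
Solving gives a = (1, -1, -2).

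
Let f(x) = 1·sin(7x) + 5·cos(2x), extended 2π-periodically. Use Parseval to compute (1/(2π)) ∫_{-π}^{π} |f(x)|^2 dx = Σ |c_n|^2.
Σ |c_n|^2 = 13

Expand |f|^2 and use orthogonality of {sin(nx), cos(mx)} on [-π, π]:
  ∫_{-π}^{π} sin(nx)^2 dx = π, ∫ cos(mx)^2 dx = π, and cross terms integrate to 0.
So ∫_{-π}^{π} f(x)^2 dx = 1^2 · π + 5^2 · π = (1 + 25)π.
Divide by 2π: (1 + 25)/2 = 13.
By Parseval, this equals Σ |c_n|^2.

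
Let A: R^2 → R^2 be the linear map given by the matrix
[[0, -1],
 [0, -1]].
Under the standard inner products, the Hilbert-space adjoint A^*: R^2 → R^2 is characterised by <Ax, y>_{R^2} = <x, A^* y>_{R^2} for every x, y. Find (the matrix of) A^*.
A^* = A^T =
[[0, 0],
 [-1, -1]]

For real matrices with standard dot products, the defining identity <Ax, y> = <x, A^* y> gives (Ax)^T y = x^T (A^*) y, i.e. x^T A^T y = x^T (A^*) y. Since this holds for all x, y, we must have A^* = A^T. Therefore
A^* =
[[0, 0],
 [-1, -1]].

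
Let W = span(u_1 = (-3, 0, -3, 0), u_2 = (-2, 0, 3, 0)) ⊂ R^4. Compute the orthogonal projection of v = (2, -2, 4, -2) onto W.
proj_W(v) = (2, 0, 4, 0)

Set up U = [u_1 | ... | u_2] ∈ R^(4×2). The projector onto W = col(U) is P = U (U^T U)^(-1) U^T.
Compute U^T U =
  [18, -3]
  [-3, 13],
and U^T v = (-18, 8).
Solve U^T U · c = U^T v for the coefficients: c = (-14/15, 2/5). The projection is proj_W(v) = U c.
Check: (v - proj_W(v)) · u_1 = 0  (should be 0).
Check: (v - proj_W(v)) · u_2 = 0  (should be 0).
Result: proj_W(v) = (2, 0, 4, 0).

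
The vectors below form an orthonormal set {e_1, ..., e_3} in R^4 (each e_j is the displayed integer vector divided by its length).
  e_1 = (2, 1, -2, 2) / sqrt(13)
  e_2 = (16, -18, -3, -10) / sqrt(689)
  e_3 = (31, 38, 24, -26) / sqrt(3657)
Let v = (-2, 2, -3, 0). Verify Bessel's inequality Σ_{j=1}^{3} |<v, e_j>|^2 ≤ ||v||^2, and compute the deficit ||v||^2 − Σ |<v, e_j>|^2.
Σ |<v, e_j>|^2 = 497/69; ||v||^2 = 17; deficit = 676/69

Write each e_j = u_j / sqrt(<u_j, u_j>) where u_j is the displayed integer vector. Then <v, e_j> = <v, u_j> / sqrt(<u_j, u_j>), so |<v, e_j>|^2 = <v, u_j>^2 / <u_j, u_j>.
Coefficients: <v, e_1> = 4/sqrt(13), <v, e_2> = -59/sqrt(689), <v, e_3> = -58/sqrt(3657).
Square and sum: Σ |<v, e_j>|^2 = 497/69.
Compute ||v||^2 = v·v = 17.
Deficit = 17 − 497/69 = 676/69 ≥ 0, confirming Bessel's inequality. (The deficit equals ||v − Σ <v,e_j> e_j||^2, the squared distance from v to span{e_j}.)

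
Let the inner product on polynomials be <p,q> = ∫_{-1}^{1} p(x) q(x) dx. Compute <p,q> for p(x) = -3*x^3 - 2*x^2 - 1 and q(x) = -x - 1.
<p,q> = 68/15

Expand the product: p(x)·q(x) = 3*x^4 + 5*x^3 + 2*x^2 + x + 1.
∫_{-1}^{1} of each monomial x^k gives [2/(k+1) if k even, 0 if k odd]. Integrating term-by-term (or equivalently evaluating the antiderivative F(x) = 3*x^5/5 + 5*x^4/4 + 2*x^3/3 + x^2/2 + x at the endpoints):
  F(1) − F(−1) = 241/60 − (-31/60) = 68/15.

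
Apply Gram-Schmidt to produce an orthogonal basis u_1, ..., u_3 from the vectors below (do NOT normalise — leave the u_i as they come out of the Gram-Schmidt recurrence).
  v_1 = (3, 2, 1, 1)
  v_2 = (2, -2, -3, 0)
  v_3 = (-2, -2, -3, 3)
Orthogonal basis:
  u_1 = (3, 2, 1, 1)
  u_2 = (11/5, -28/15, -44/15, 1/15)
  u_3 = (-275/254, 32/127, -113/127, 923/254)

Apply the Gram-Schmidt recurrence
  u_1 = v_1
  u_i = v_i − Σ_{j<i} ((v_i · u_j) / (u_j · u_j)) · u_j.

Step by step this gives:
  u_1 = (3, 2, 1, 1)
  u_2 = (11/5, -28/15, -44/15, 1/15)
  u_3 = (-275/254, 32/127, -113/127, 923/254)

Orthogonality check:
  u_2 · u_1 = 0 (should be 0)
  u_3 · u_1 = 0 (should be 0)
  u_3 · u_2 = 0 (should be 0)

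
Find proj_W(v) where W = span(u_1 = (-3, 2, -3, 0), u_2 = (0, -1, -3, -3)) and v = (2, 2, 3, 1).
proj_W(v) = (37/41, 1/41, 114/41, 77/41)

Set up U = [u_1 | ... | u_2] ∈ R^(4×2). The projector onto W = col(U) is P = U (U^T U)^(-1) U^T.
Compute U^T U =
  [22, 7]
  [7, 19],
and U^T v = (-11, -14).
Solve U^T U · c = U^T v for the coefficients: c = (-37/123, -77/123). The projection is proj_W(v) = U c.
Check: (v - proj_W(v)) · u_1 = 0  (should be 0).
Check: (v - proj_W(v)) · u_2 = 0  (should be 0).
Result: proj_W(v) = (37/41, 1/41, 114/41, 77/41).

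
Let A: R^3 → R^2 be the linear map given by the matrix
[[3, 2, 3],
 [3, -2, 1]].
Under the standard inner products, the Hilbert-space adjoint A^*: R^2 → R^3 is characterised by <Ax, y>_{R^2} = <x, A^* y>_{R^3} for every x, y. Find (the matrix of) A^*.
A^* = A^T =
[[3, 3],
 [2, -2],
 [3, 1]]

For real matrices with standard dot products, the defining identity <Ax, y> = <x, A^* y> gives (Ax)^T y = x^T (A^*) y, i.e. x^T A^T y = x^T (A^*) y. Since this holds for all x, y, we must have A^* = A^T. Therefore
A^* =
[[3, 3],
 [2, -2],
 [3, 1]].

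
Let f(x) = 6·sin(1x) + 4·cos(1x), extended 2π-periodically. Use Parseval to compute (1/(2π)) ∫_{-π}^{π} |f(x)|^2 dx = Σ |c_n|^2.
Σ |c_n|^2 = 26

Expand |f|^2 and use orthogonality of {sin(nx), cos(mx)} on [-π, π]:
  ∫_{-π}^{π} sin(nx)^2 dx = π, ∫ cos(mx)^2 dx = π, and cross terms integrate to 0.
So ∫_{-π}^{π} f(x)^2 dx = 6^2 · π + 4^2 · π = (36 + 16)π.
Divide by 2π: (36 + 16)/2 = 26.
By Parseval, this equals Σ |c_n|^2.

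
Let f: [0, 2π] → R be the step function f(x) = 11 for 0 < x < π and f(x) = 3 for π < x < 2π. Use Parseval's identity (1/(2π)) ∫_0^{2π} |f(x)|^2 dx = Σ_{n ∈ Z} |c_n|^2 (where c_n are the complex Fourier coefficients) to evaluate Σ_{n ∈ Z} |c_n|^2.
Σ |c_n|^2 = 65

Parseval equates the L^2 energy of f (normalised by 1/(2π)) with the ℓ^2 sum of its Fourier coefficients: (1/(2π)) ∫_0^{2π} |f|^2 = Σ |c_n|^2.
Compute the left side: (1/(2π)) [∫_0^π 11^2 dx + ∫_π^{2π} 3^2 dx] = (1/(2π)) · (121π + 9π) = (121 + 9)/2 = 65.
So Σ_{n ∈ Z} |c_n|^2 = 65.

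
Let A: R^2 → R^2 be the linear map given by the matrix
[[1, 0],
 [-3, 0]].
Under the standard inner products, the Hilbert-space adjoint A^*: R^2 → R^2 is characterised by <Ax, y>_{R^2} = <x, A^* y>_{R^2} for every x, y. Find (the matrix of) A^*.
A^* = A^T =
[[1, -3],
 [0, 0]]

For real matrices with standard dot products, the defining identity <Ax, y> = <x, A^* y> gives (Ax)^T y = x^T (A^*) y, i.e. x^T A^T y = x^T (A^*) y. Since this holds for all x, y, we must have A^* = A^T. Therefore
A^* =
[[1, -3],
 [0, 0]].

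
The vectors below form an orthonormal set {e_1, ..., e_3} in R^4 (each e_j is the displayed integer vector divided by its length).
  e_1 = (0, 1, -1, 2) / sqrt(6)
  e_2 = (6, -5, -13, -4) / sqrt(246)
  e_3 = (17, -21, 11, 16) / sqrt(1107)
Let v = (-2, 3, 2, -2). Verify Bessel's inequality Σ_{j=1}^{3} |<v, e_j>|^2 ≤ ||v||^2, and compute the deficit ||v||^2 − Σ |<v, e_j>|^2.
Σ |<v, e_j>|^2 = 542/27; ||v||^2 = 21; deficit = 25/27

Write each e_j = u_j / sqrt(<u_j, u_j>) where u_j is the displayed integer vector. Then <v, e_j> = <v, u_j> / sqrt(<u_j, u_j>), so |<v, e_j>|^2 = <v, u_j>^2 / <u_j, u_j>.
Coefficients: <v, e_1> = -3/sqrt(6), <v, e_2> = -45/sqrt(246), <v, e_3> = -107/sqrt(1107).
Square and sum: Σ |<v, e_j>|^2 = 542/27.
Compute ||v||^2 = v·v = 21.
Deficit = 21 − 542/27 = 25/27 ≥ 0, confirming Bessel's inequality. (The deficit equals ||v − Σ <v,e_j> e_j||^2, the squared distance from v to span{e_j}.)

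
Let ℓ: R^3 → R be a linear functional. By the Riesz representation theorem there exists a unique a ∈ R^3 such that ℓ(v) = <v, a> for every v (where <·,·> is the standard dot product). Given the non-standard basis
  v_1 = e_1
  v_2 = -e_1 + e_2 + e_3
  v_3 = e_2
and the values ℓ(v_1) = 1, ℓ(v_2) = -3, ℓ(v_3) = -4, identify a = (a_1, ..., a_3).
a = (1, -4, 2)

Write a = (a_1, ..., a_3) in the standard basis. For each basis vector v_i, ℓ(v_i) = <v_i, a> is a linear equation in the a_j's. Collect the n equations into a matrix system V a = ℓ, where row i of V is v_i (expressed in the standard basis). Since V is invertible (lower-triangular with 1s on the diagonal, up to permutation), solve by back-substitution:
  V =
[[1, 0, 0],
 [-1, 1, 1],
 [0, 1, 0]]
  V a = (1, -3, -4)
Solving gives a = (1, -4, 2).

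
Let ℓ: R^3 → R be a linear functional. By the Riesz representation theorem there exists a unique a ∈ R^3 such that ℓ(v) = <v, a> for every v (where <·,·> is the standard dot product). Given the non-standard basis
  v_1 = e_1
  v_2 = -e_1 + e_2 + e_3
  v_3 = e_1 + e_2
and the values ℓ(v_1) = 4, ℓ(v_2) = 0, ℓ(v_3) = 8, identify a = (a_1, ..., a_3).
a = (4, 4, 0)

Write a = (a_1, ..., a_3) in the standard basis. For each basis vector v_i, ℓ(v_i) = <v_i, a> is a linear equation in the a_j's. Collect the n equations into a matrix system V a = ℓ, where row i of V is v_i (expressed in the standard basis). Since V is invertible (lower-triangular with 1s on the diagonal, up to permutation), solve by back-substitution:
  V =
[[1, 0, 0],
 [-1, 1, 1],
 [1, 1, 0]]
  V a = (4, 0, 8)
Solving gives a = (4, 4, 0).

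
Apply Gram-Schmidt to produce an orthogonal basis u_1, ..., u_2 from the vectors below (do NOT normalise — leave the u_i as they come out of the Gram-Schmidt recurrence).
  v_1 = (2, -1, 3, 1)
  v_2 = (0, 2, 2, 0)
Orthogonal basis:
  u_1 = (2, -1, 3, 1)
  u_2 = (-8/15, 34/15, 6/5, -4/15)

Apply the Gram-Schmidt recurrence
  u_1 = v_1
  u_i = v_i − Σ_{j<i} ((v_i · u_j) / (u_j · u_j)) · u_j.

Step by step this gives:
  u_1 = (2, -1, 3, 1)
  u_2 = (-8/15, 34/15, 6/5, -4/15)

Orthogonality check:
  u_2 · u_1 = 0 (should be 0)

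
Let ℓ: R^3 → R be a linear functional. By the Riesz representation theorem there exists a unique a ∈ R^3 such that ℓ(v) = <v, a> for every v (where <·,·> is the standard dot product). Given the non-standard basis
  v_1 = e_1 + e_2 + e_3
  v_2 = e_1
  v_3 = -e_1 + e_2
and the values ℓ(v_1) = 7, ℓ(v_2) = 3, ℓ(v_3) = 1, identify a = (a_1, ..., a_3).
a = (3, 4, 0)

Write a = (a_1, ..., a_3) in the standard basis. For each basis vector v_i, ℓ(v_i) = <v_i, a> is a linear equation in the a_j's. Collect the n equations into a matrix system V a = ℓ, where row i of V is v_i (expressed in the standard basis). Since V is invertible (lower-triangular with 1s on the diagonal, up to permutation), solve by back-substitution:
  V =
[[1, 1, 1],
 [1, 0, 0],
 [-1, 1, 0]]
  V a = (7, 3, 1)
Solving gives a = (3, 4, 0).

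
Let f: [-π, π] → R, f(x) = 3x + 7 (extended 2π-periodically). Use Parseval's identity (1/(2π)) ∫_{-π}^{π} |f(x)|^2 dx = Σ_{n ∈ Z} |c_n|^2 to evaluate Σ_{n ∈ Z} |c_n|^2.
Σ |c_n|^2 = 3π^2 + 49

Expand and integrate term by term over [-π, π]:
  ∫ (3x)^2 dx = 9·(2π^3/3); ∫ 2·3·(7)·x dx = 0 (odd integrand); ∫ 7^2 dx = 49·2π.
So (1/(2π)) ∫_{-π}^{π} (3x + 7)^2 dx = 9π^2/3 + 49 = 3π^2 + 49.
Parseval ⇒ Σ |c_n|^2 = 3π^2 + 49.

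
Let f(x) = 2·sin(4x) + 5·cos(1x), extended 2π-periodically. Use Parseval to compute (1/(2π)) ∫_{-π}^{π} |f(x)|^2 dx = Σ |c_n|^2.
Σ |c_n|^2 = 29/2

Expand |f|^2 and use orthogonality of {sin(nx), cos(mx)} on [-π, π]:
  ∫_{-π}^{π} sin(nx)^2 dx = π, ∫ cos(mx)^2 dx = π, and cross terms integrate to 0.
So ∫_{-π}^{π} f(x)^2 dx = 2^2 · π + 5^2 · π = (4 + 25)π.
Divide by 2π: (4 + 25)/2 = 29/2.
By Parseval, this equals Σ |c_n|^2.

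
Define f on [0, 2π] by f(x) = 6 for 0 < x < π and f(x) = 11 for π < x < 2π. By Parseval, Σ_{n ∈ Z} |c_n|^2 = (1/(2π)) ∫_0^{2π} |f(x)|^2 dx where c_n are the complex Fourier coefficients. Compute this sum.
Σ |c_n|^2 = 157/2

Parseval equates the L^2 energy of f (normalised by 1/(2π)) with the ℓ^2 sum of its Fourier coefficients: (1/(2π)) ∫_0^{2π} |f|^2 = Σ |c_n|^2.
Compute the left side: (1/(2π)) [∫_0^π 6^2 dx + ∫_π^{2π} 11^2 dx] = (1/(2π)) · (36π + 121π) = (36 + 121)/2 = 157/2.
So Σ_{n ∈ Z} |c_n|^2 = 157/2.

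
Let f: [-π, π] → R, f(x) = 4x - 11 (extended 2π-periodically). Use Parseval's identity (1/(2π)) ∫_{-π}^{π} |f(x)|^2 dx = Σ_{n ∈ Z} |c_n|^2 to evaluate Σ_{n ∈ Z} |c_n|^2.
Σ |c_n|^2 = 16π^2/3 + 121

Expand and integrate term by term over [-π, π]:
  ∫ (4x)^2 dx = 16·(2π^3/3); ∫ 2·4·(-11)·x dx = 0 (odd integrand); ∫ (-11)^2 dx = 121·2π.
So (1/(2π)) ∫_{-π}^{π} (4x - 11)^2 dx = 16π^2/3 + 121 = 16π^2/3 + 121.
Parseval ⇒ Σ |c_n|^2 = 16π^2/3 + 121.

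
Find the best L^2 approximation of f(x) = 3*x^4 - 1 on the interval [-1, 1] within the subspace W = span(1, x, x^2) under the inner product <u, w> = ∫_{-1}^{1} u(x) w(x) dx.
g(x) = 18*x^2/7 - 44/35

The best approximation g ∈ W is the orthogonal projection of f onto W. Writing g = a_0 + a_1 x + a_2 x^2, the coefficients solve the normal equations G · a = b where
  G_{ij} = <φ_i, φ_j> and b_i = <f, φ_i>, with φ_0 = 1, φ_1 = x, φ_2 = x^2.
G =
  [2, 0, 2/3]
  [0, 2/3, 0]
  [2/3, 0, 2/5],
b = (-4/5, 0, 4/21).
Solving gives a_0 = -44/35, a_1 = 0, a_2 = 18/7, so
  g(x) = 18*x^2/7 - 44/35.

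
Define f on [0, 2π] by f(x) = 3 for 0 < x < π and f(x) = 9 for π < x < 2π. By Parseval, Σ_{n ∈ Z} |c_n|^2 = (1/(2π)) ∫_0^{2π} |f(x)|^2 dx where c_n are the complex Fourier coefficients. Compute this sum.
Σ |c_n|^2 = 45

Parseval equates the L^2 energy of f (normalised by 1/(2π)) with the ℓ^2 sum of its Fourier coefficients: (1/(2π)) ∫_0^{2π} |f|^2 = Σ |c_n|^2.
Compute the left side: (1/(2π)) [∫_0^π 3^2 dx + ∫_π^{2π} 9^2 dx] = (1/(2π)) · (9π + 81π) = (9 + 81)/2 = 45.
So Σ_{n ∈ Z} |c_n|^2 = 45.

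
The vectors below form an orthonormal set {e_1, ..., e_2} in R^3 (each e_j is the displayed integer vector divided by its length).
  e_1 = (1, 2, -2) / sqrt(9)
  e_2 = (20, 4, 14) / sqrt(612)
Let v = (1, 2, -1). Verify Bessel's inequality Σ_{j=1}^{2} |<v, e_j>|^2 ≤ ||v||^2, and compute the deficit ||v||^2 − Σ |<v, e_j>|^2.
Σ |<v, e_j>|^2 = 98/17; ||v||^2 = 6; deficit = 4/17

Write each e_j = u_j / sqrt(<u_j, u_j>) where u_j is the displayed integer vector. Then <v, e_j> = <v, u_j> / sqrt(<u_j, u_j>), so |<v, e_j>|^2 = <v, u_j>^2 / <u_j, u_j>.
Coefficients: <v, e_1> = 7/sqrt(9), <v, e_2> = 14/sqrt(612).
Square and sum: Σ |<v, e_j>|^2 = 98/17.
Compute ||v||^2 = v·v = 6.
Deficit = 6 − 98/17 = 4/17 ≥ 0, confirming Bessel's inequality. (The deficit equals ||v − Σ <v,e_j> e_j||^2, the squared distance from v to span{e_j}.)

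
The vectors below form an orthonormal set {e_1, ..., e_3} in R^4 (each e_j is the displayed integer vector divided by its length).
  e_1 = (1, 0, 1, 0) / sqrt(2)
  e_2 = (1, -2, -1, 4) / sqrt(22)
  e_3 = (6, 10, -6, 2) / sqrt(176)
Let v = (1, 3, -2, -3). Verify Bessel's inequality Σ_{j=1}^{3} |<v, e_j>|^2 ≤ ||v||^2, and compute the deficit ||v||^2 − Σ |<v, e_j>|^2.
Σ |<v, e_j>|^2 = 83/4; ||v||^2 = 23; deficit = 9/4

Write each e_j = u_j / sqrt(<u_j, u_j>) where u_j is the displayed integer vector. Then <v, e_j> = <v, u_j> / sqrt(<u_j, u_j>), so |<v, e_j>|^2 = <v, u_j>^2 / <u_j, u_j>.
Coefficients: <v, e_1> = -1/sqrt(2), <v, e_2> = -15/sqrt(22), <v, e_3> = 42/sqrt(176).
Square and sum: Σ |<v, e_j>|^2 = 83/4.
Compute ||v||^2 = v·v = 23.
Deficit = 23 − 83/4 = 9/4 ≥ 0, confirming Bessel's inequality. (The deficit equals ||v − Σ <v,e_j> e_j||^2, the squared distance from v to span{e_j}.)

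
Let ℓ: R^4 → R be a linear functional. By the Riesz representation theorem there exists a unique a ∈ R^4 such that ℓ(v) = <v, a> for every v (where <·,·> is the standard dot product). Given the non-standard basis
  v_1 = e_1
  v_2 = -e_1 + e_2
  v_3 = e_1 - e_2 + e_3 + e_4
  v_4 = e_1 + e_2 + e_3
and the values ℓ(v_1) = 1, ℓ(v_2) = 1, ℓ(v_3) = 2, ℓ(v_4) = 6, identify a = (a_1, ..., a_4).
a = (1, 2, 3, 0)

Write a = (a_1, ..., a_4) in the standard basis. For each basis vector v_i, ℓ(v_i) = <v_i, a> is a linear equation in the a_j's. Collect the n equations into a matrix system V a = ℓ, where row i of V is v_i (expressed in the standard basis). Since V is invertible (lower-triangular with 1s on the diagonal, up to permutation), solve by back-substitution:
  V =
[[1, 0, 0, 0],
 [-1, 1, 0, 0],
 [1, -1, 1, 1],
 [1, 1, 1, 0]]
  V a = (1, 1, 2, 6)
Solving gives a = (1, 2, 3, 0).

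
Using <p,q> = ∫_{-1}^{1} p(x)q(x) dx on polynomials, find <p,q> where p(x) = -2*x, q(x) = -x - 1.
<p,q> = 4/3

Expand the product: p(x)·q(x) = 2*x^2 + 2*x.
∫_{-1}^{1} of each monomial x^k gives [2/(k+1) if k even, 0 if k odd]. Integrating term-by-term (or equivalently evaluating the antiderivative F(x) = 2*x^3/3 + x^2 at the endpoints):
  F(1) − F(−1) = 5/3 − (1/3) = 4/3.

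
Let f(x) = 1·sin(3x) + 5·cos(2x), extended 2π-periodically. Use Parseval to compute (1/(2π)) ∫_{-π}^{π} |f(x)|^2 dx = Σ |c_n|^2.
Σ |c_n|^2 = 13

Expand |f|^2 and use orthogonality of {sin(nx), cos(mx)} on [-π, π]:
  ∫_{-π}^{π} sin(nx)^2 dx = π, ∫ cos(mx)^2 dx = π, and cross terms integrate to 0.
So ∫_{-π}^{π} f(x)^2 dx = 1^2 · π + 5^2 · π = (1 + 25)π.
Divide by 2π: (1 + 25)/2 = 13.
By Parseval, this equals Σ |c_n|^2.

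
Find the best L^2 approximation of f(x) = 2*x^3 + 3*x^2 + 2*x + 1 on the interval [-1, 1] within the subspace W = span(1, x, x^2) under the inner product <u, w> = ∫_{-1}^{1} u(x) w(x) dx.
g(x) = 3*x^2 + 16*x/5 + 1

The best approximation g ∈ W is the orthogonal projection of f onto W. Writing g = a_0 + a_1 x + a_2 x^2, the coefficients solve the normal equations G · a = b where
  G_{ij} = <φ_i, φ_j> and b_i = <f, φ_i>, with φ_0 = 1, φ_1 = x, φ_2 = x^2.
G =
  [2, 0, 2/3]
  [0, 2/3, 0]
  [2/3, 0, 2/5],
b = (4, 32/15, 28/15).
Solving gives a_0 = 1, a_1 = 16/5, a_2 = 3, so
  g(x) = 3*x^2 + 16*x/5 + 1.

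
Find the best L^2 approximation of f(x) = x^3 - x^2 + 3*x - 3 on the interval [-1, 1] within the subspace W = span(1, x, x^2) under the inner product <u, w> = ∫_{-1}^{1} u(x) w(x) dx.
g(x) = -x^2 + 18*x/5 - 3

The best approximation g ∈ W is the orthogonal projection of f onto W. Writing g = a_0 + a_1 x + a_2 x^2, the coefficients solve the normal equations G · a = b where
  G_{ij} = <φ_i, φ_j> and b_i = <f, φ_i>, with φ_0 = 1, φ_1 = x, φ_2 = x^2.
G =
  [2, 0, 2/3]
  [0, 2/3, 0]
  [2/3, 0, 2/5],
b = (-20/3, 12/5, -12/5).
Solving gives a_0 = -3, a_1 = 18/5, a_2 = -1, so
  g(x) = -x^2 + 18*x/5 - 3.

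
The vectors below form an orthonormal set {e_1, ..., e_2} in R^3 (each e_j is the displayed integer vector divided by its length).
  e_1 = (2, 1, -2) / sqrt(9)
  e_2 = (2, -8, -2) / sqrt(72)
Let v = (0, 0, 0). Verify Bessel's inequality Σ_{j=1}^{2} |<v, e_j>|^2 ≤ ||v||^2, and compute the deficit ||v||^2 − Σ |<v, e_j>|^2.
Σ |<v, e_j>|^2 = 0; ||v||^2 = 0; deficit = 0

Write each e_j = u_j / sqrt(<u_j, u_j>) where u_j is the displayed integer vector. Then <v, e_j> = <v, u_j> / sqrt(<u_j, u_j>), so |<v, e_j>|^2 = <v, u_j>^2 / <u_j, u_j>.
Coefficients: <v, e_1> = 0/sqrt(9), <v, e_2> = 0/sqrt(72).
Square and sum: Σ |<v, e_j>|^2 = 0.
Compute ||v||^2 = v·v = 0.
Deficit = 0 − 0 = 0 ≥ 0, confirming Bessel's inequality. (The deficit equals ||v − Σ <v,e_j> e_j||^2, the squared distance from v to span{e_j}.)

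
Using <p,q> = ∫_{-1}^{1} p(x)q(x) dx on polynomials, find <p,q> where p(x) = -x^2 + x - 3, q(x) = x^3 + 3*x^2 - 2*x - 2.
<p,q> = 26/5

Expand the product: p(x)·q(x) = -x^5 - 2*x^4 + 2*x^3 - 9*x^2 + 4*x + 6.
∫_{-1}^{1} of each monomial x^k gives [2/(k+1) if k even, 0 if k odd]. Integrating term-by-term (or equivalently evaluating the antiderivative F(x) = -x^6/6 - 2*x^5/5 + x^4/2 - 3*x^3 + 2*x^2 + 6*x at the endpoints):
  F(1) − F(−1) = 74/15 − (-4/15) = 26/5.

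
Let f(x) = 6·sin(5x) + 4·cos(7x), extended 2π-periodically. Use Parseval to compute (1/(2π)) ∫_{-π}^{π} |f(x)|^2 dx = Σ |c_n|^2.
Σ |c_n|^2 = 26

Expand |f|^2 and use orthogonality of {sin(nx), cos(mx)} on [-π, π]:
  ∫_{-π}^{π} sin(nx)^2 dx = π, ∫ cos(mx)^2 dx = π, and cross terms integrate to 0.
So ∫_{-π}^{π} f(x)^2 dx = 6^2 · π + 4^2 · π = (36 + 16)π.
Divide by 2π: (36 + 16)/2 = 26.
By Parseval, this equals Σ |c_n|^2.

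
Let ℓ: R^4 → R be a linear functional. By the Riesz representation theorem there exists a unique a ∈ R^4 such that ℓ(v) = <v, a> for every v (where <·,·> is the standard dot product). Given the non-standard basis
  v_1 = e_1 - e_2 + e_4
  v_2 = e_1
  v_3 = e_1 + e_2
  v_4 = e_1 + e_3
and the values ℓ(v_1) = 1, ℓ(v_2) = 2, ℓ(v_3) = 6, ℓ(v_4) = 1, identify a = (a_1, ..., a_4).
a = (2, 4, -1, 3)

Write a = (a_1, ..., a_4) in the standard basis. For each basis vector v_i, ℓ(v_i) = <v_i, a> is a linear equation in the a_j's. Collect the n equations into a matrix system V a = ℓ, where row i of V is v_i (expressed in the standard basis). Since V is invertible (lower-triangular with 1s on the diagonal, up to permutation), solve by back-substitution:
  V =
[[1, -1, 0, 1],
 [1, 0, 0, 0],
 [1, 1, 0, 0],
 [1, 0, 1, 0]]
  V a = (1, 2, 6, 1)
Solving gives a = (2, 4, -1, 3).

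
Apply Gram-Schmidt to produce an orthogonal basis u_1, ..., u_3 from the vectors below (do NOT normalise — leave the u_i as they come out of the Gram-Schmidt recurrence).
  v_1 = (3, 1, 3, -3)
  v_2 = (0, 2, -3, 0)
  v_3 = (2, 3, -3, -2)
Orthogonal basis:
  u_1 = (3, 1, 3, -3)
  u_2 = (3/4, 9/4, -9/4, -3/4)
  u_3 = (9/35, -18/35, -12/35, -9/35)

Apply the Gram-Schmidt recurrence
  u_1 = v_1
  u_i = v_i − Σ_{j<i} ((v_i · u_j) / (u_j · u_j)) · u_j.

Step by step this gives:
  u_1 = (3, 1, 3, -3)
  u_2 = (3/4, 9/4, -9/4, -3/4)
  u_3 = (9/35, -18/35, -12/35, -9/35)

Orthogonality check:
  u_2 · u_1 = 0 (should be 0)
  u_3 · u_1 = 0 (should be 0)
  u_3 · u_2 = 0 (should be 0)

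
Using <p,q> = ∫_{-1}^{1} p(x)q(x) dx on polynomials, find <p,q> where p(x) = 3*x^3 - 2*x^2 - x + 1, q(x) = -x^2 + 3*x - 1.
<p,q> = 16/15

Expand the product: p(x)·q(x) = -3*x^5 + 11*x^4 - 8*x^3 - 2*x^2 + 4*x - 1.
∫_{-1}^{1} of each monomial x^k gives [2/(k+1) if k even, 0 if k odd]. Integrating term-by-term (or equivalently evaluating the antiderivative F(x) = -x^6/2 + 11*x^5/5 - 2*x^4 - 2*x^3/3 + 2*x^2 - x at the endpoints):
  F(1) − F(−1) = 1/30 − (-31/30) = 16/15.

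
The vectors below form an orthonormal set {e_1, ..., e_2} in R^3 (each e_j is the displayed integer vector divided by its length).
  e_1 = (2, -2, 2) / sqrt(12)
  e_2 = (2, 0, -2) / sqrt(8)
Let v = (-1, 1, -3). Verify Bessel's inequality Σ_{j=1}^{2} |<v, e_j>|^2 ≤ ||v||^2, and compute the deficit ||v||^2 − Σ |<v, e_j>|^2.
Σ |<v, e_j>|^2 = 31/3; ||v||^2 = 11; deficit = 2/3

Write each e_j = u_j / sqrt(<u_j, u_j>) where u_j is the displayed integer vector. Then <v, e_j> = <v, u_j> / sqrt(<u_j, u_j>), so |<v, e_j>|^2 = <v, u_j>^2 / <u_j, u_j>.
Coefficients: <v, e_1> = -10/sqrt(12), <v, e_2> = 4/sqrt(8).
Square and sum: Σ |<v, e_j>|^2 = 31/3.
Compute ||v||^2 = v·v = 11.
Deficit = 11 − 31/3 = 2/3 ≥ 0, confirming Bessel's inequality. (The deficit equals ||v − Σ <v,e_j> e_j||^2, the squared distance from v to span{e_j}.)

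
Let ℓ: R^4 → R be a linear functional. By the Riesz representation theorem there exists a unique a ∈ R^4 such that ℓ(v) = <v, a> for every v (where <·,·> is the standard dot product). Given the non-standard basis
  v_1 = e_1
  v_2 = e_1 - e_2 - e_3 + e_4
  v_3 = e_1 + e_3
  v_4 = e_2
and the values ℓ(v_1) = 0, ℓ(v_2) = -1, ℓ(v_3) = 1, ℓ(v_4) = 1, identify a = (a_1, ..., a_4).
a = (0, 1, 1, 1)

Write a = (a_1, ..., a_4) in the standard basis. For each basis vector v_i, ℓ(v_i) = <v_i, a> is a linear equation in the a_j's. Collect the n equations into a matrix system V a = ℓ, where row i of V is v_i (expressed in the standard basis). Since V is invertible (lower-triangular with 1s on the diagonal, up to permutation), solve by back-substitution:
  V =
[[1, 0, 0, 0],
 [1, -1, -1, 1],
 [1, 0, 1, 0],
 [0, 1, 0, 0]]
  V a = (0, -1, 1, 1)
Solving gives a = (0, 1, 1, 1).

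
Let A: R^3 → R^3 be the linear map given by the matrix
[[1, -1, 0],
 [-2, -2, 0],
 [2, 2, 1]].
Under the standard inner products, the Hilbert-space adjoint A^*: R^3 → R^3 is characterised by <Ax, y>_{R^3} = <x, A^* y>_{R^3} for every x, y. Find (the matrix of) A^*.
A^* = A^T =
[[1, -2, 2],
 [-1, -2, 2],
 [0, 0, 1]]

For real matrices with standard dot products, the defining identity <Ax, y> = <x, A^* y> gives (Ax)^T y = x^T (A^*) y, i.e. x^T A^T y = x^T (A^*) y. Since this holds for all x, y, we must have A^* = A^T. Therefore
A^* =
[[1, -2, 2],
 [-1, -2, 2],
 [0, 0, 1]].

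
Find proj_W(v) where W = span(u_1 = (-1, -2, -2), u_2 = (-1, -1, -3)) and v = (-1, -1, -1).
proj_W(v) = (-5/9, -10/9, -10/9)

Set up U = [u_1 | ... | u_2] ∈ R^(3×2). The projector onto W = col(U) is P = U (U^T U)^(-1) U^T.
Compute U^T U =
  [9, 9]
  [9, 11],
and U^T v = (5, 5).
Solve U^T U · c = U^T v for the coefficients: c = (5/9, 0). The projection is proj_W(v) = U c.
Check: (v - proj_W(v)) · u_1 = 0  (should be 0).
Check: (v - proj_W(v)) · u_2 = 0  (should be 0).
Result: proj_W(v) = (-5/9, -10/9, -10/9).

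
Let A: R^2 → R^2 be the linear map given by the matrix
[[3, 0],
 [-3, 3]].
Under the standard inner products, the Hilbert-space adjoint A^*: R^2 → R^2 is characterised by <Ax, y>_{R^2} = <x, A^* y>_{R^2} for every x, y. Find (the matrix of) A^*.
A^* = A^T =
[[3, -3],
 [0, 3]]

For real matrices with standard dot products, the defining identity <Ax, y> = <x, A^* y> gives (Ax)^T y = x^T (A^*) y, i.e. x^T A^T y = x^T (A^*) y. Since this holds for all x, y, we must have A^* = A^T. Therefore
A^* =
[[3, -3],
 [0, 3]].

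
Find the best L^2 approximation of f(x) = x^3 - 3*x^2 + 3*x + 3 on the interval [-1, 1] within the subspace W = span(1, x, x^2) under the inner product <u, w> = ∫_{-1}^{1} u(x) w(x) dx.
g(x) = -3*x^2 + 18*x/5 + 3

The best approximation g ∈ W is the orthogonal projection of f onto W. Writing g = a_0 + a_1 x + a_2 x^2, the coefficients solve the normal equations G · a = b where
  G_{ij} = <φ_i, φ_j> and b_i = <f, φ_i>, with φ_0 = 1, φ_1 = x, φ_2 = x^2.
G =
  [2, 0, 2/3]
  [0, 2/3, 0]
  [2/3, 0, 2/5],
b = (4, 12/5, 4/5).
Solving gives a_0 = 3, a_1 = 18/5, a_2 = -3, so
  g(x) = -3*x^2 + 18*x/5 + 3.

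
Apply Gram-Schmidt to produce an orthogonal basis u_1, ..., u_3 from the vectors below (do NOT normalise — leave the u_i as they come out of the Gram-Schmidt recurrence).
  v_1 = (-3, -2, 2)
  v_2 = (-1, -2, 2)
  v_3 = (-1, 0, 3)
Orthogonal basis:
  u_1 = (-3, -2, 2)
  u_2 = (16/17, -12/17, 12/17)
  u_3 = (0, 3/2, 3/2)

Apply the Gram-Schmidt recurrence
  u_1 = v_1
  u_i = v_i − Σ_{j<i} ((v_i · u_j) / (u_j · u_j)) · u_j.

Step by step this gives:
  u_1 = (-3, -2, 2)
  u_2 = (16/17, -12/17, 12/17)
  u_3 = (0, 3/2, 3/2)

Orthogonality check:
  u_2 · u_1 = 0 (should be 0)
  u_3 · u_1 = 0 (should be 0)
  u_3 · u_2 = 0 (should be 0)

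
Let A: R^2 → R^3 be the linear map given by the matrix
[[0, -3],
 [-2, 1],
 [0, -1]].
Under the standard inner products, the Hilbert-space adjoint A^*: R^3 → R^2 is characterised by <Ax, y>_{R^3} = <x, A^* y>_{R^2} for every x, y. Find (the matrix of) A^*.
A^* = A^T =
[[0, -2, 0],
 [-3, 1, -1]]

For real matrices with standard dot products, the defining identity <Ax, y> = <x, A^* y> gives (Ax)^T y = x^T (A^*) y, i.e. x^T A^T y = x^T (A^*) y. Since this holds for all x, y, we must have A^* = A^T. Therefore
A^* =
[[0, -2, 0],
 [-3, 1, -1]].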